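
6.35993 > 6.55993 False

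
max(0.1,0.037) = 0.1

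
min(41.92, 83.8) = 41.92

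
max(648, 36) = 648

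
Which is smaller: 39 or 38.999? 38.999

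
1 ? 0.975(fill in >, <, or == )>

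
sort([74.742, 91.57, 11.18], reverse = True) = [91.57, 74.742, 11.18]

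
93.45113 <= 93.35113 False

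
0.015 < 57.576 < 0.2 False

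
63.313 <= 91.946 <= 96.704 True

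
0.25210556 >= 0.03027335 True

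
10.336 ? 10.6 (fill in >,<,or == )<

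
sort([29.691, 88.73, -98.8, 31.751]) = [-98.8, 29.691, 31.751, 88.73]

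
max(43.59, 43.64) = 43.64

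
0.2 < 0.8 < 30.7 True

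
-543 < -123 True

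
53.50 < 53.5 False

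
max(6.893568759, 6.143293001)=6.893568759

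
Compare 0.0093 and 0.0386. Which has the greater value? 0.0386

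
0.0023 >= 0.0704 False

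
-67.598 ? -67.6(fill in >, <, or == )>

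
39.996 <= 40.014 True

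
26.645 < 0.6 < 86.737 False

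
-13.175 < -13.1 True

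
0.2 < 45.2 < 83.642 True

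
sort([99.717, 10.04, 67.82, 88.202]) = [10.04, 67.82, 88.202, 99.717]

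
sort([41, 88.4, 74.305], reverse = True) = [88.4, 74.305, 41]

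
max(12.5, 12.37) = 12.5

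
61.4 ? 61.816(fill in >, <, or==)<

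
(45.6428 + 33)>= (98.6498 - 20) False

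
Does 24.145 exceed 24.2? No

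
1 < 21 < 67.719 True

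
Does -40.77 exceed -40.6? No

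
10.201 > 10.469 False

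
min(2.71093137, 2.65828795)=2.65828795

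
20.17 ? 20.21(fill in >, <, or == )<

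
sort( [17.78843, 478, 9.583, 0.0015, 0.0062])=[0.0015, 0.0062, 9.583, 17.78843, 478]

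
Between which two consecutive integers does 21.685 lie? 21 and 22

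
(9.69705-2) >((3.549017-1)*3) True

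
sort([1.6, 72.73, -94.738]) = [-94.738, 1.6, 72.73]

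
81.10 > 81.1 False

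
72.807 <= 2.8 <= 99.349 False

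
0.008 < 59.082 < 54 False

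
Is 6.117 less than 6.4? Yes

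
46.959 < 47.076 True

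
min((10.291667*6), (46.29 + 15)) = 61.29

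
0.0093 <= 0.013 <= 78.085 True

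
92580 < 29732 False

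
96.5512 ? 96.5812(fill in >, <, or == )<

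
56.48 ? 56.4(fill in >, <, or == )>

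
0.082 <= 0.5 True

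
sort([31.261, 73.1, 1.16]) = [1.16, 31.261, 73.1]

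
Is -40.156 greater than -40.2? Yes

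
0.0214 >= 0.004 True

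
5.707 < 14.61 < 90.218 True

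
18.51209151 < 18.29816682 False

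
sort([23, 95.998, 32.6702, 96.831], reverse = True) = [96.831, 95.998, 32.6702, 23]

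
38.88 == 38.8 False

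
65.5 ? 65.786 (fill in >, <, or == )<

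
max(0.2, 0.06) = 0.2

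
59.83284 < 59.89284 True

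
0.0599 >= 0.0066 True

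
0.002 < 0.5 True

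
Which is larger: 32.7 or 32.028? 32.7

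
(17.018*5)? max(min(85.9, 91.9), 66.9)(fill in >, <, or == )<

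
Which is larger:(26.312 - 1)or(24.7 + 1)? (24.7 + 1)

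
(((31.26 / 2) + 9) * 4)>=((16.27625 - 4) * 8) True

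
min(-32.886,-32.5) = -32.886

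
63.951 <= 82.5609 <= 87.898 True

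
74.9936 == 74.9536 False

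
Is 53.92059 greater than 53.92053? Yes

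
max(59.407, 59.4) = 59.407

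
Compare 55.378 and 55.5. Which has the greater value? 55.5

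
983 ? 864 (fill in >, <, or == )>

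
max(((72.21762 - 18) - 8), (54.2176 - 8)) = 46.21762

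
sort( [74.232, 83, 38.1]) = [38.1, 74.232, 83]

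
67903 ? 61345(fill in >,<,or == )>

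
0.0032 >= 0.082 False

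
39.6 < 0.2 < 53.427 False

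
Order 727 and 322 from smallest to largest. 322, 727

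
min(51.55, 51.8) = 51.55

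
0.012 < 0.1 True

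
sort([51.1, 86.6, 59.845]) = [51.1, 59.845, 86.6]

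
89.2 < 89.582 True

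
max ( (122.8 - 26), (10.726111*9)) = 96.8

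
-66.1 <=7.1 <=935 True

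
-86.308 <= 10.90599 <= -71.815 False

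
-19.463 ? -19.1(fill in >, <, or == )<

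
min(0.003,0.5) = 0.003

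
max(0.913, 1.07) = 1.07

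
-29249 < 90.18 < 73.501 False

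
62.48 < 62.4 False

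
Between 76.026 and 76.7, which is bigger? 76.7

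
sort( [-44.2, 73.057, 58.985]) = [-44.2, 58.985, 73.057]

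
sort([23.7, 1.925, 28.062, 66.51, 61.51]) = [1.925, 23.7, 28.062, 61.51, 66.51]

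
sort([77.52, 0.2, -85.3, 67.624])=[-85.3, 0.2, 67.624, 77.52]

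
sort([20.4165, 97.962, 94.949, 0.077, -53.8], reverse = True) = [97.962, 94.949, 20.4165, 0.077, -53.8]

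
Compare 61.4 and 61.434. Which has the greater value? 61.434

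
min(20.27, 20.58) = 20.27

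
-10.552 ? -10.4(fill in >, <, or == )<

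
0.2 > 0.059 True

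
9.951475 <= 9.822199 False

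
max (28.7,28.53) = 28.7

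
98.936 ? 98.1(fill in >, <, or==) >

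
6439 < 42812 True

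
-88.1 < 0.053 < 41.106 True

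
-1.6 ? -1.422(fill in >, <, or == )<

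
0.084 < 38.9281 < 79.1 True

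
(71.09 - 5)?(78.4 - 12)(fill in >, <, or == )<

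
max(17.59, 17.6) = 17.6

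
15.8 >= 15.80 True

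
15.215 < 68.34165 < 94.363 True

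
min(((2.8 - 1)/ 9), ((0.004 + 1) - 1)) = 0.004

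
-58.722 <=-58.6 True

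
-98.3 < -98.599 False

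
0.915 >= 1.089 False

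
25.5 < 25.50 False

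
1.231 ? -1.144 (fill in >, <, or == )>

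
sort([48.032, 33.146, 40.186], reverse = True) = [48.032, 40.186, 33.146]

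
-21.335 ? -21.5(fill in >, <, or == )>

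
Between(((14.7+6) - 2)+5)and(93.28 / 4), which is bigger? (((14.7+6) - 2)+5)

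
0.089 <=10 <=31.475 True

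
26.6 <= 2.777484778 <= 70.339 False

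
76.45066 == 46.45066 False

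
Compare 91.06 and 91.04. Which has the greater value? 91.06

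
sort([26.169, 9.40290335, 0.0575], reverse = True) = [26.169, 9.40290335, 0.0575]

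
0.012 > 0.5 False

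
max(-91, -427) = -91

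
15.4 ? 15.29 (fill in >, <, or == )>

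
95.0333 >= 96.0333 False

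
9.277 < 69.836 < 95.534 True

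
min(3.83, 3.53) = 3.53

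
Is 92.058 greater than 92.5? No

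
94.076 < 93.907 False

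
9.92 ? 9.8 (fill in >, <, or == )>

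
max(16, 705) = 705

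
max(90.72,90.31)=90.72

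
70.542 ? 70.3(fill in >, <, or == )>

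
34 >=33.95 True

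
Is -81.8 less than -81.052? Yes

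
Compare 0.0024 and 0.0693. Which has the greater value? 0.0693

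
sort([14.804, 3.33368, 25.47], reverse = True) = [25.47, 14.804, 3.33368]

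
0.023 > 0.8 False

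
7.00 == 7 True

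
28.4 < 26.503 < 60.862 False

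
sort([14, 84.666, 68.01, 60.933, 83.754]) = [14, 60.933, 68.01, 83.754, 84.666]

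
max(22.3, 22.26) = 22.3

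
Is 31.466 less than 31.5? Yes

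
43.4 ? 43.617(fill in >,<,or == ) <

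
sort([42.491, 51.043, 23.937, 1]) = [1, 23.937, 42.491, 51.043]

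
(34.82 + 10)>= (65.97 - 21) False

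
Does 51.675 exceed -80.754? Yes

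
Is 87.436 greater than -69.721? Yes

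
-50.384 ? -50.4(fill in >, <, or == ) >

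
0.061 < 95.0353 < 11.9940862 False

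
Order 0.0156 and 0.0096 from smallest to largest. 0.0096, 0.0156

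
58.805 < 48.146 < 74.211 False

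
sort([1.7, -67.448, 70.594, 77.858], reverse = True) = [77.858, 70.594, 1.7, -67.448]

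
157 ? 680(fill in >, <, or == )<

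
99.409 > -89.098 True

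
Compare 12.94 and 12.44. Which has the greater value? 12.94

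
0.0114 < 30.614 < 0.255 False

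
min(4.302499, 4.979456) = 4.302499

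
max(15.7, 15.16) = 15.7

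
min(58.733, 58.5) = 58.5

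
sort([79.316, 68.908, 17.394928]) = [17.394928, 68.908, 79.316]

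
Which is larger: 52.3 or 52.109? 52.3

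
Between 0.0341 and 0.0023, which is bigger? 0.0341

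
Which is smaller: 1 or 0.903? 0.903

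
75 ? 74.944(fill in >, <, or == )>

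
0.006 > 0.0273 False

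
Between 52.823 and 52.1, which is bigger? 52.823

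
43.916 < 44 True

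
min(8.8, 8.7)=8.7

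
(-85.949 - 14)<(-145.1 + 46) True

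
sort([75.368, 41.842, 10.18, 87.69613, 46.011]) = [10.18, 41.842, 46.011, 75.368, 87.69613]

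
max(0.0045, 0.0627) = 0.0627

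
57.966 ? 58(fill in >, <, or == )<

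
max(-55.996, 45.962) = 45.962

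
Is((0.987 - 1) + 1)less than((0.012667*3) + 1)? Yes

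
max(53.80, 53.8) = 53.8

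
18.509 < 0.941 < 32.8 False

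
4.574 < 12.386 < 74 True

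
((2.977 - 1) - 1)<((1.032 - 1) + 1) True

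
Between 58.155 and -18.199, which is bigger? 58.155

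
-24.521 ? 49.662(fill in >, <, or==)<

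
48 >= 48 True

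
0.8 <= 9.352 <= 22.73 True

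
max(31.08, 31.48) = 31.48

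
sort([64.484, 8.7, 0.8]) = [0.8, 8.7, 64.484]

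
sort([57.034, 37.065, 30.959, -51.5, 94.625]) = [-51.5, 30.959, 37.065, 57.034, 94.625]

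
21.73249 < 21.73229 False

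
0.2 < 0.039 False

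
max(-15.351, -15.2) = -15.2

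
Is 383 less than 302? No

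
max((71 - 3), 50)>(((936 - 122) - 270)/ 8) False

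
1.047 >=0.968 True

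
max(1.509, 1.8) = 1.8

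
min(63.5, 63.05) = 63.05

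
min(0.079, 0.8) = 0.079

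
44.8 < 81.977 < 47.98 False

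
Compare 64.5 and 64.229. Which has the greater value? 64.5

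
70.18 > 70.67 False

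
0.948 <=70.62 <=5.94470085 False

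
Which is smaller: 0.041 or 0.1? 0.041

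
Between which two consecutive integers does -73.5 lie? -74 and -73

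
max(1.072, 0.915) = 1.072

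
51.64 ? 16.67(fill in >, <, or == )>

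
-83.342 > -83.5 True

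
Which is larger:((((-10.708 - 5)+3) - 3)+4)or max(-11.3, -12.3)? max(-11.3, -12.3)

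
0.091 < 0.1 True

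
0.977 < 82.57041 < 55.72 False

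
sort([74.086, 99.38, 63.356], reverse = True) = [99.38, 74.086, 63.356]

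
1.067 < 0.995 False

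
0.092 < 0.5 True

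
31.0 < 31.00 False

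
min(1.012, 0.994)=0.994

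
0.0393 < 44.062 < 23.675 False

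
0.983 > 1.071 False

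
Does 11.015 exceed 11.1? No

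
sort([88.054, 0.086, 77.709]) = [0.086, 77.709, 88.054]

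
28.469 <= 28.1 False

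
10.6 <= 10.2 False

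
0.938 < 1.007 True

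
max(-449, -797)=-449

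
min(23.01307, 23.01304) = 23.01304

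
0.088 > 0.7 False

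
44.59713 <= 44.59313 False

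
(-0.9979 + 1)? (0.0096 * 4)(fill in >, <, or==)<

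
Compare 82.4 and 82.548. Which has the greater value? 82.548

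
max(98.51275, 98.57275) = 98.57275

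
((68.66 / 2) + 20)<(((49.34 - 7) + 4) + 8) True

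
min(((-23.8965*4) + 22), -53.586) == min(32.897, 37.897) False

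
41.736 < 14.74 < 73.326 False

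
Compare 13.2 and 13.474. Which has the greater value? 13.474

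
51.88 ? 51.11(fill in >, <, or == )>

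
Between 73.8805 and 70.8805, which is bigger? 73.8805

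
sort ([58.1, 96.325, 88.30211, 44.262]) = [44.262, 58.1, 88.30211, 96.325]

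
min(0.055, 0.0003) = 0.0003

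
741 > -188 True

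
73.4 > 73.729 False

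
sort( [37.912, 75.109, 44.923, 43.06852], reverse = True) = [75.109, 44.923, 43.06852, 37.912]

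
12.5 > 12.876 False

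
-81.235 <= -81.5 False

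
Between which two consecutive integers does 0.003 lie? 0 and 1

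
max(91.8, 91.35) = 91.8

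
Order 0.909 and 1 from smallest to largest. 0.909, 1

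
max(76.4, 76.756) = 76.756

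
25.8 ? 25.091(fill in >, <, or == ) >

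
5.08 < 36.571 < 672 True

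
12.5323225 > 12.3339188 True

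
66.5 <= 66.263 False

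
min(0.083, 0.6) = 0.083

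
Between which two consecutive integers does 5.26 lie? 5 and 6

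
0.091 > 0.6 False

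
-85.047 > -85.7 True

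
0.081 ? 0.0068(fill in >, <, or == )>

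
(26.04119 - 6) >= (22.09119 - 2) False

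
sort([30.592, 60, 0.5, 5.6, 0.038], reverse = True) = [60, 30.592, 5.6, 0.5, 0.038]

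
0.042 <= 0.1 True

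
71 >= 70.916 True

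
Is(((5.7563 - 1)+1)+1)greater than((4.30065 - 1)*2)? Yes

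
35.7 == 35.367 False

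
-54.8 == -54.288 False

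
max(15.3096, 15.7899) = 15.7899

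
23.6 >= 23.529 True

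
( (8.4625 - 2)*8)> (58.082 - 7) True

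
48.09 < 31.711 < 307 False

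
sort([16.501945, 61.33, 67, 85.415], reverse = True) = [85.415, 67, 61.33, 16.501945]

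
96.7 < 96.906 True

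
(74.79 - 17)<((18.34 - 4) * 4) False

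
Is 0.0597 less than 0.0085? No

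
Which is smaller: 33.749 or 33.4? 33.4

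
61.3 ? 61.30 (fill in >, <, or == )==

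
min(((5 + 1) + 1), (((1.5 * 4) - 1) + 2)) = 7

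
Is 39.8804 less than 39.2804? No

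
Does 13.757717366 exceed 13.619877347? Yes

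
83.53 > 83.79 False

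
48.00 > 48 False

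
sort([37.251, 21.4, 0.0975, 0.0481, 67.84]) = [0.0481, 0.0975, 21.4, 37.251, 67.84]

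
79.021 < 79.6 True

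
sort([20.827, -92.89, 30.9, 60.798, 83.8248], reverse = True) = [83.8248, 60.798, 30.9, 20.827, -92.89]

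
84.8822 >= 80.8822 True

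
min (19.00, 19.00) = 19.00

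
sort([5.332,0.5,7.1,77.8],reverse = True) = [77.8,7.1,5.332,0.5]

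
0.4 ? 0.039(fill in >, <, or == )>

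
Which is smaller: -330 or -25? -330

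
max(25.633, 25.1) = 25.633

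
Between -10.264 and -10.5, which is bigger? -10.264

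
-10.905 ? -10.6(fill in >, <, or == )<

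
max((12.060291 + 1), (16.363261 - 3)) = 13.363261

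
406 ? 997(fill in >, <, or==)<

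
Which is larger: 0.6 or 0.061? 0.6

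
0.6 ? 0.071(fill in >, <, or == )>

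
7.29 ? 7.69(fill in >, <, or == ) <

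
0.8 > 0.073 True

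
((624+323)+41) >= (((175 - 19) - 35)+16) True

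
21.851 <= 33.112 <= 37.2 True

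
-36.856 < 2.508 True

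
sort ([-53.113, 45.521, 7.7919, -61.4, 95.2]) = [-61.4, -53.113, 7.7919, 45.521, 95.2]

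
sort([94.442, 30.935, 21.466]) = [21.466, 30.935, 94.442]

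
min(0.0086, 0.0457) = 0.0086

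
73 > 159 False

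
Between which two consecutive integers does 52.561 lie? 52 and 53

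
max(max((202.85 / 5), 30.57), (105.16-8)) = 97.16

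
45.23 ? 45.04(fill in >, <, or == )>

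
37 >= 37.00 True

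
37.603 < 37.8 True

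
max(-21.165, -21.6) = -21.165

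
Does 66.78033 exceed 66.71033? Yes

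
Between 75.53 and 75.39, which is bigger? 75.53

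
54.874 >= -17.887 True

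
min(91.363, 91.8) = 91.363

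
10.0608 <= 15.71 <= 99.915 True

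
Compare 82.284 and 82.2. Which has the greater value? 82.284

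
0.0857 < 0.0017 False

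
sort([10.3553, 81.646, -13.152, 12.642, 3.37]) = [-13.152, 3.37, 10.3553, 12.642, 81.646]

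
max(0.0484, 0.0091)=0.0484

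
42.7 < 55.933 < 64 True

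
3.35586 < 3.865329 True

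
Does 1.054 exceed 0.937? Yes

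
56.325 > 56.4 False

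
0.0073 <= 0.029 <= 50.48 True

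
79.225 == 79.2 False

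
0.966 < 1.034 True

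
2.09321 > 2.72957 False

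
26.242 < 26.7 True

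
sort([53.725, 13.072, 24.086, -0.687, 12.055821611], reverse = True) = [53.725, 24.086, 13.072, 12.055821611, -0.687]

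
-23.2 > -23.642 True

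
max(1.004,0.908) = 1.004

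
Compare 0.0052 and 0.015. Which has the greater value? 0.015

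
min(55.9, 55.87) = 55.87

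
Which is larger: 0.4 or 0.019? 0.4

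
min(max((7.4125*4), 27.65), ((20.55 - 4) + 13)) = 29.55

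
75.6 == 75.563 False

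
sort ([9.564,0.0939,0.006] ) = [0.006,0.0939,9.564]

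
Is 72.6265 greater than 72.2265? Yes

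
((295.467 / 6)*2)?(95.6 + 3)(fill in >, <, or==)<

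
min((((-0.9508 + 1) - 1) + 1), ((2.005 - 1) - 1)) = 0.005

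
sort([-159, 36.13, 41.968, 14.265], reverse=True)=[41.968, 36.13, 14.265, -159]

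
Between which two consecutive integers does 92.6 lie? 92 and 93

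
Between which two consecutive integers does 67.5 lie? 67 and 68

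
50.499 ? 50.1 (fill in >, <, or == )>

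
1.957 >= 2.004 False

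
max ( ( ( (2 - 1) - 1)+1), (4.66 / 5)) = 1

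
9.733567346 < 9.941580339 True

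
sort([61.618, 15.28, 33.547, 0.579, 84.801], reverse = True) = [84.801, 61.618, 33.547, 15.28, 0.579]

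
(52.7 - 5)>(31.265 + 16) True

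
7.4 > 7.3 True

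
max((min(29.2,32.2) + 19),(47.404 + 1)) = 48.404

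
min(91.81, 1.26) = 1.26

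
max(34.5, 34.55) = 34.55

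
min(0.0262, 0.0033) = 0.0033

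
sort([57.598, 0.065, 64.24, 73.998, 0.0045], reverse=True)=[73.998, 64.24, 57.598, 0.065, 0.0045]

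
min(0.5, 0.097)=0.097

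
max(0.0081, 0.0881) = 0.0881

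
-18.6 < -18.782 False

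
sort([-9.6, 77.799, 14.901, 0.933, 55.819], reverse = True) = [77.799, 55.819, 14.901, 0.933, -9.6]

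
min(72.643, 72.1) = 72.1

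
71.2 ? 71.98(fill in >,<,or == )<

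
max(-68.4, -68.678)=-68.4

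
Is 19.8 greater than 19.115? Yes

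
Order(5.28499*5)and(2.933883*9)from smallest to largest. (2.933883*9),(5.28499*5)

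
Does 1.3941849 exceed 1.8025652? No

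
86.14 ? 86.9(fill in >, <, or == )<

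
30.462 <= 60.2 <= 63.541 True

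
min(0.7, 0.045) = 0.045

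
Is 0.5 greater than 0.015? Yes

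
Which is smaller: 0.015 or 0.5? 0.015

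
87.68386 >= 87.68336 True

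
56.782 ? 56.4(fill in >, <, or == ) >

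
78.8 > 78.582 True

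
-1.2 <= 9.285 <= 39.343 True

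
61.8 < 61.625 False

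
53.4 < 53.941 True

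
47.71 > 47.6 True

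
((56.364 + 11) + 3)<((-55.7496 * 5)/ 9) False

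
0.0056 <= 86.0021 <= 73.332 False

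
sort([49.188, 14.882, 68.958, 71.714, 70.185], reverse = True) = [71.714, 70.185, 68.958, 49.188, 14.882]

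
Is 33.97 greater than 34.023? No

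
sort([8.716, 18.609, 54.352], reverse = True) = [54.352, 18.609, 8.716]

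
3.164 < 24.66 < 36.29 True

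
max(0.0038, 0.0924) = 0.0924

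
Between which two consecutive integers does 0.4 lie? 0 and 1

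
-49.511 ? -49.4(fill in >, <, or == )<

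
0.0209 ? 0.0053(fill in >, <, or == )>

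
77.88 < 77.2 False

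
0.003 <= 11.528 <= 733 True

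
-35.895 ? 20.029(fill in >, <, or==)<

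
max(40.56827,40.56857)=40.56857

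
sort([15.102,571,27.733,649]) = [15.102,27.733,571,649]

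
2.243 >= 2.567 False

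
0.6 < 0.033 False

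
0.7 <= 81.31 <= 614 True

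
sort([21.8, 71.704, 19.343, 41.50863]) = [19.343, 21.8, 41.50863, 71.704]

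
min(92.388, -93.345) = -93.345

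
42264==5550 False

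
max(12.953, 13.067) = 13.067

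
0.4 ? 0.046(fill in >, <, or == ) >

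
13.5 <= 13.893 True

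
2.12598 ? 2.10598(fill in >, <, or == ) >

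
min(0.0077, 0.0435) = 0.0077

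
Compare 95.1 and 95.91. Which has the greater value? 95.91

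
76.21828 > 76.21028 True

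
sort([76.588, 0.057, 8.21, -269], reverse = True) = [76.588, 8.21, 0.057, -269]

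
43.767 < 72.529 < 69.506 False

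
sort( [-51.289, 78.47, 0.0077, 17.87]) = [-51.289, 0.0077, 17.87, 78.47]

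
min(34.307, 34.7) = 34.307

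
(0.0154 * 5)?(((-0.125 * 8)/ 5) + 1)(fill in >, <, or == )<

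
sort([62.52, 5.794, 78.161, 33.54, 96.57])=[5.794, 33.54, 62.52, 78.161, 96.57]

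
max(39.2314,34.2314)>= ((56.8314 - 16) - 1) False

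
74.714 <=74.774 True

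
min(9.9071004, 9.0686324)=9.0686324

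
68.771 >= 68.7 True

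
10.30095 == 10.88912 False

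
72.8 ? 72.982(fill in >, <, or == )<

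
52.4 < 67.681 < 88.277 True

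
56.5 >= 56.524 False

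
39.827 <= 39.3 False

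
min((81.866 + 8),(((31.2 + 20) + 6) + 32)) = 89.2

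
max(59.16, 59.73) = 59.73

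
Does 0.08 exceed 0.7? No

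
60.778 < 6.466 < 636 False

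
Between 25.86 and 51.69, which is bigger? 51.69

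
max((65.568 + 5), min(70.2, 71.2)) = 70.568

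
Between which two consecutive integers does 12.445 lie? 12 and 13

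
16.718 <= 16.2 False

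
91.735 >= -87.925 True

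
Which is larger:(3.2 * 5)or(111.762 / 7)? (3.2 * 5)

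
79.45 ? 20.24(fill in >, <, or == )>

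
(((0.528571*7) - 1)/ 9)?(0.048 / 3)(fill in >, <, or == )>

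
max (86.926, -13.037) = 86.926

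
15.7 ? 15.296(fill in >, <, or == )>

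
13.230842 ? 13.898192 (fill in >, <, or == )<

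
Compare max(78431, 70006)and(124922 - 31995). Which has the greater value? (124922 - 31995)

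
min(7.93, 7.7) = 7.7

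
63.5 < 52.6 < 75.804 False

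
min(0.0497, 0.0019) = 0.0019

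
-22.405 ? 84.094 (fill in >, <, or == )<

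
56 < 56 False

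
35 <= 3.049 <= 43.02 False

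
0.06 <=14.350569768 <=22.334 True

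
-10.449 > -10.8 True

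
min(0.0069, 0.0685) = 0.0069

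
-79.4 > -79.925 True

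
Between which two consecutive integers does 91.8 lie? 91 and 92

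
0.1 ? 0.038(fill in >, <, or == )>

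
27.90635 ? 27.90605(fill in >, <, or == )>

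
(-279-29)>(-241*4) True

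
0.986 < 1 True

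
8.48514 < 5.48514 False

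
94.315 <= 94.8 True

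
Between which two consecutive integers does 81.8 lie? 81 and 82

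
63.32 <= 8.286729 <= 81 False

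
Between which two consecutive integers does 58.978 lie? 58 and 59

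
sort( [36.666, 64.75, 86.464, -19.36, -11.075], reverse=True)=[86.464, 64.75, 36.666, -11.075, -19.36]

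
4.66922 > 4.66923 False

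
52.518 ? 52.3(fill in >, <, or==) >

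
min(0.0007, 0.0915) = 0.0007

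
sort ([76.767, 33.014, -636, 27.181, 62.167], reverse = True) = [76.767, 62.167, 33.014, 27.181, -636]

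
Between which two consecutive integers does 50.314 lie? 50 and 51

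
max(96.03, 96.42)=96.42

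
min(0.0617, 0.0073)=0.0073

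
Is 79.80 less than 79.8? No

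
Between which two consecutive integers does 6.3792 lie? 6 and 7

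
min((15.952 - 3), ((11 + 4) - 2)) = 12.952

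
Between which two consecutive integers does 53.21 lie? 53 and 54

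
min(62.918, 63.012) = 62.918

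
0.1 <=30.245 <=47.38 True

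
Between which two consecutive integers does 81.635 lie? 81 and 82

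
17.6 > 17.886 False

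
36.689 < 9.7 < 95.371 False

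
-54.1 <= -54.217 False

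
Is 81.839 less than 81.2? No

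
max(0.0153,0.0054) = 0.0153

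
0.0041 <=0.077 True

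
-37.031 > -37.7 True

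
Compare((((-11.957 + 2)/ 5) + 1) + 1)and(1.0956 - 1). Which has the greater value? (1.0956 - 1)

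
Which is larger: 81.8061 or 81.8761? 81.8761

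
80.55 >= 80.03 True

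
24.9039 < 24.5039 False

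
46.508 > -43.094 True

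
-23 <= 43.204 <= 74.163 True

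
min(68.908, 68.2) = 68.2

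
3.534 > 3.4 True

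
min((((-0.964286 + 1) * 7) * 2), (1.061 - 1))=0.061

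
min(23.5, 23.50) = 23.5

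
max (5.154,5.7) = 5.7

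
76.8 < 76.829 True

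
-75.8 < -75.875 False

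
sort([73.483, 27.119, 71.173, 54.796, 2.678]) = [2.678, 27.119, 54.796, 71.173, 73.483]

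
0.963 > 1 False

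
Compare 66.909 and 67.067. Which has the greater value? 67.067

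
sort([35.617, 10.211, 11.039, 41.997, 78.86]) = [10.211, 11.039, 35.617, 41.997, 78.86]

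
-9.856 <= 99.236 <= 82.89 False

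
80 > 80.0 False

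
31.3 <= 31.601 True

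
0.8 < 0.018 False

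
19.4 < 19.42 True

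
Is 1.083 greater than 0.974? Yes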